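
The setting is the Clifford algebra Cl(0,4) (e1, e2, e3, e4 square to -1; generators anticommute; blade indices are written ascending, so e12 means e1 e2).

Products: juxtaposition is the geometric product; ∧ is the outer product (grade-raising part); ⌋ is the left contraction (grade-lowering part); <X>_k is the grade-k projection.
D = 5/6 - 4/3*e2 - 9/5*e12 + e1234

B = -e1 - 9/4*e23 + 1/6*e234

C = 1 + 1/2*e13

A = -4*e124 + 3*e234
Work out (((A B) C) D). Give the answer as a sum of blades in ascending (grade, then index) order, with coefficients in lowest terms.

step 1: 1/2 + 27/4*e4 - 2/3*e13 - 4*e24 - 9*e134 + 3*e1234
step 2: 5/6 + 45/4*e4 - 5/12*e13 - 5/2*e24 - 45/8*e134 + 5*e1234
step 3: 205/36 - 485/72*e2 + 305/24*e4 - 3/2*e12 - 205/72*e13 + 9/2*e14 - 3/4*e23 + 25/2*e24 + 9*e34 + 385/36*e123 - 81/4*e124 + 95/48*e134 - 81/8*e234 + 25/2*e1234
Answer: 205/36 - 485/72*e2 + 305/24*e4 - 3/2*e12 - 205/72*e13 + 9/2*e14 - 3/4*e23 + 25/2*e24 + 9*e34 + 385/36*e123 - 81/4*e124 + 95/48*e134 - 81/8*e234 + 25/2*e1234


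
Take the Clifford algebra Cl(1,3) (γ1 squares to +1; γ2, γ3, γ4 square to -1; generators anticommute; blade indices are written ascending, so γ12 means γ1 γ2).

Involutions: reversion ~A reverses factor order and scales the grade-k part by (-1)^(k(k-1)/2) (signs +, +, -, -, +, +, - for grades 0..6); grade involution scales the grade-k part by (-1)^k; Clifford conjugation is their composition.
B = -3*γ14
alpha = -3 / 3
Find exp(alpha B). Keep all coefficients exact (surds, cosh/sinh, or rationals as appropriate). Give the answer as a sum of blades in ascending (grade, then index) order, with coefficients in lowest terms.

B^2 = (-3)^2*(γ14)^2 = 9*(+1) = 9 (a basis 2-blade squares to minus the product of its generators' squares).
B^2 = 9 — the positive square puts this in the hyperbolic regime; l = 3, alpha*l = -3, so exp(alpha B) = cosh(-3) + (sinh(-3)/3)*B = cosh(3) + (-sinh(3)/3)*B.
Answer: cosh(3) + sinh(3)*γ14


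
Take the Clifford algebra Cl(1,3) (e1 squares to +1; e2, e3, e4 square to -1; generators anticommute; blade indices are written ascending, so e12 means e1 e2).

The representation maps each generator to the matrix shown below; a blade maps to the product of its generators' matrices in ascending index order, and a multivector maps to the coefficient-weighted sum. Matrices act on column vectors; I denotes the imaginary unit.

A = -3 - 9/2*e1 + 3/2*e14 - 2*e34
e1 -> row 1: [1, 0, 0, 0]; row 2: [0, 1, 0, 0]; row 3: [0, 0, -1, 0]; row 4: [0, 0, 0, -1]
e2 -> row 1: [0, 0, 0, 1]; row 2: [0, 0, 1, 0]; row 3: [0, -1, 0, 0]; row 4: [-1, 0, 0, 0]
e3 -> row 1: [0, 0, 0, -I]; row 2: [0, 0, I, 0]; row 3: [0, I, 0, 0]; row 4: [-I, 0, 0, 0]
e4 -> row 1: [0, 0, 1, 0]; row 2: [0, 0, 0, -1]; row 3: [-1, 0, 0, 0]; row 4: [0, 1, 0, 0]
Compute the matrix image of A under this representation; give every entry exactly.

Bivector images (products of the table entries): rho(e14) = rho(e1)rho(e4) = row 1: [0, 0, 1, 0]; row 2: [0, 0, 0, -1]; row 3: [1, 0, 0, 0]; row 4: [0, -1, 0, 0]; rho(e34) = rho(e3)rho(e4) = row 1: [0, -I, 0, 0]; row 2: [-I, 0, 0, 0]; row 3: [0, 0, 0, -I]; row 4: [0, 0, -I, 0].
M = (-3)*1 + (-9/2)*rho(e1) + (3/2)*rho(e14) + (-2)*rho(e34), summed entrywise (1 is the identity matrix):
Answer: row 1: [-15/2, 2*I, 3/2, 0]; row 2: [2*I, -15/2, 0, -3/2]; row 3: [3/2, 0, 3/2, 2*I]; row 4: [0, -3/2, 2*I, 3/2]


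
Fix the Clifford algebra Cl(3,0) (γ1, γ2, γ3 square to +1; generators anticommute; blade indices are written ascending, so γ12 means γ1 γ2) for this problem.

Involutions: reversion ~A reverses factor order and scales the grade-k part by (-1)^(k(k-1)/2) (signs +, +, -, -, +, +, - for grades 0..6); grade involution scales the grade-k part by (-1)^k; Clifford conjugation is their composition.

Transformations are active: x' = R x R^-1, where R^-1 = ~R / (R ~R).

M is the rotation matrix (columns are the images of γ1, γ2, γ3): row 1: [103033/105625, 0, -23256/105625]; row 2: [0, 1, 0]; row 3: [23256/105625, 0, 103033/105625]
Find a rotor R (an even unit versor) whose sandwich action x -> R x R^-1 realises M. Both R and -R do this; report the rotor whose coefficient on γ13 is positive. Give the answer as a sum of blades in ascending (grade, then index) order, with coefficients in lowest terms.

Method: write R = a + b12*γ12 + b13*γ13 + b23*γ23 with a^2 + b12^2 + b13^2 + b23^2 = 1 (so R^-1 = ~R). Expanding the columns R e_j ~R gives tr M = 4a^2 - 1 and, from the antisymmetric part, M21 - M12 = -4a*b12, M13 - M31 = 4a*b13, M32 - M23 = -4a*b23.
Here tr M = 311691/105625, so a^2 = (1 + tr M)/4 = 104329/105625 and a = ±323/325. Taking a = 323/325: M21 - M12 = 0, M13 - M31 = -46512/105625, M32 - M23 = 0, giving b12 = 0, b13 = -36/325, b23 = 0, i.e. R = 323/325 - 36/325*γ13.
Its γ13 coefficient is negative, so report the other preimage -R.
Answer: -323/325 + 36/325*γ13. Uniqueness: Spin(3) -> SO(3) maps R and -R to the same rotation of trace 311691/105625; fixing the sign of the γ13 coefficient removes the ambiguity.


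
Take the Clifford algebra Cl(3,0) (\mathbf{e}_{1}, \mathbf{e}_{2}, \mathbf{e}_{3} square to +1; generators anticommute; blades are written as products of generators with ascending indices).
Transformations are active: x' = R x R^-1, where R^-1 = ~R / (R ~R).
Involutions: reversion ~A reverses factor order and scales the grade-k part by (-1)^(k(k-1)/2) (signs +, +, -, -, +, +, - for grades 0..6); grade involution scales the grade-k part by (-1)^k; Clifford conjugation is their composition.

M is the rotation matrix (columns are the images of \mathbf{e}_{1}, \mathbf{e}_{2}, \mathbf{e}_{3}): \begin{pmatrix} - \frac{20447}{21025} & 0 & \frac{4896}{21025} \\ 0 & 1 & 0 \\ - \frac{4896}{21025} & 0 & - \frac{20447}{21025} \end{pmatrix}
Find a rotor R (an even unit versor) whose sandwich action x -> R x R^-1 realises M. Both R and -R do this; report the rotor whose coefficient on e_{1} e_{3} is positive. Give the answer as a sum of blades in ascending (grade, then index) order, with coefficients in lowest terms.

Method: write R = a + b12*e_{1} e_{2} + b13*e_{1} e_{3} + b23*e_{2} e_{3} with a^2 + b12^2 + b13^2 + b23^2 = 1 (so R^-1 = ~R). Expanding the columns R e_j ~R gives tr M = 4a^2 - 1 and, from the antisymmetric part, M21 - M12 = -4a*b12, M13 - M31 = 4a*b13, M32 - M23 = -4a*b23.
Here tr M = -\frac{19869}{21025}, so a^2 = (1 + tr M)/4 = \frac{289}{21025} and a = ±\frac{17}{145}. Taking a = \frac{17}{145}: M21 - M12 = 0, M13 - M31 = \frac{9792}{21025}, M32 - M23 = 0, giving b12 = 0, b13 = \frac{144}{145}, b23 = 0, i.e. R = \frac{17}{145} + \frac{144}{145} e_{1} e_{3}.
Its e_{1} e_{3} coefficient is already positive.
Answer: \frac{17}{145} + \frac{144}{145} e_{1} e_{3}. Sheet selection: the two-to-one cover makes ±R indistinguishable at the matrix level (trace -\frac{19869}{21025}), so uniqueness comes from the required sign on e_{1} e_{3}.


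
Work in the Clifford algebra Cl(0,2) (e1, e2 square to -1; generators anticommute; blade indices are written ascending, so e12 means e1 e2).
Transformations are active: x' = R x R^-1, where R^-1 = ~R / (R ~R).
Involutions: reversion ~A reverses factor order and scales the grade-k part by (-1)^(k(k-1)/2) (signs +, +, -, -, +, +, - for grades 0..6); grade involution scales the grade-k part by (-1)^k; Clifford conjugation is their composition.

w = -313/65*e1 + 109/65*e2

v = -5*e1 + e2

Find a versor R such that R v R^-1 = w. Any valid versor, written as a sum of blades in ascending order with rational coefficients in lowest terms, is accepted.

Here q(v) = q(w) = -26; the classical choice R = v + w = -638/65*e1 + 174/65*e2 then realises v -> w under the sandwich.
Answer: -638/65*e1 + 174/65*e2


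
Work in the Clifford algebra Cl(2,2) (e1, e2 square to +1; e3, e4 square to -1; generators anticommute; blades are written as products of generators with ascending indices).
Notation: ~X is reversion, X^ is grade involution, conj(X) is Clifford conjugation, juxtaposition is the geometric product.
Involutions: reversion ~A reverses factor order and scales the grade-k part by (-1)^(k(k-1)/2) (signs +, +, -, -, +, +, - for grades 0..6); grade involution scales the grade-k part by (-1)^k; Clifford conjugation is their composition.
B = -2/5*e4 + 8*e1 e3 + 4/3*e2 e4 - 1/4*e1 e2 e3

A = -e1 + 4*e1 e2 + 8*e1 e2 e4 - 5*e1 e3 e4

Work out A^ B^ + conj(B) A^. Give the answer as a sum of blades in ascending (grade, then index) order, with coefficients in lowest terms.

first term: -32/3*e1 + 7*e3 + 40*e4 + 16/5*e1 e2 - 2*e1 e3 + 86/15*e1 e4 - 127/4*e2 e3 + 5/4*e2 e4 - 2*e3 e4 - 20/3*e1 e2 e3 + 44/15*e1 e2 e4 + 64*e2 e3 e4
second term: 32/3*e1 + 9*e3 - 40*e4 + 16/5*e1 e2 - 2*e1 e3 + 74/15*e1 e4 - 129/4*e2 e3 + 5/4*e2 e4 - 2*e3 e4 - 20/3*e1 e2 e3 + 4/15*e1 e2 e4 + 64*e2 e3 e4
Answer: 16*e3 + 32/5*e1 e2 - 4*e1 e3 + 32/3*e1 e4 - 64*e2 e3 + 5/2*e2 e4 - 4*e3 e4 - 40/3*e1 e2 e3 + 16/5*e1 e2 e4 + 128*e2 e3 e4


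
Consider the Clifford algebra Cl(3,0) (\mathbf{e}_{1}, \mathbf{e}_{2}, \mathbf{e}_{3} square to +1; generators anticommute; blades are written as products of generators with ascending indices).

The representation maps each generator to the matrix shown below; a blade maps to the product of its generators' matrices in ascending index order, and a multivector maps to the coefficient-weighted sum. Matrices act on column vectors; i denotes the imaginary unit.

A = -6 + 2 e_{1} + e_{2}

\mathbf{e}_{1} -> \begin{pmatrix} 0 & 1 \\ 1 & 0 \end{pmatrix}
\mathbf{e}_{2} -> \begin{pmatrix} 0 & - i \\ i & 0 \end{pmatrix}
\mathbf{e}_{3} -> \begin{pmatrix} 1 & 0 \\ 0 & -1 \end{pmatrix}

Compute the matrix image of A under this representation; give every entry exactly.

M = (-6)*1 + (2)*rho(e_{1}) + (1)*rho(e_{2}), summed entrywise (1 is the identity matrix):
Answer: \begin{pmatrix} -6 & 2 - i \\ 2 + i & -6 \end{pmatrix}


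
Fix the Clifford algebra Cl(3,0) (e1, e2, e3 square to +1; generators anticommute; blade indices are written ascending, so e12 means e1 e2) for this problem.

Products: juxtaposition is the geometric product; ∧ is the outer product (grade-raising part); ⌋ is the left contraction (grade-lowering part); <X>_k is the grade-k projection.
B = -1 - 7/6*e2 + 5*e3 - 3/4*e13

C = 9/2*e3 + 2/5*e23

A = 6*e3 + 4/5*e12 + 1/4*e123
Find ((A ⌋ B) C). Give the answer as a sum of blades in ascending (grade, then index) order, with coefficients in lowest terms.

step 1: 30 + 9/2*e1
step 2: 135*e3 + 81/4*e13 + 12*e23 + 9/5*e123
Answer: 135*e3 + 81/4*e13 + 12*e23 + 9/5*e123


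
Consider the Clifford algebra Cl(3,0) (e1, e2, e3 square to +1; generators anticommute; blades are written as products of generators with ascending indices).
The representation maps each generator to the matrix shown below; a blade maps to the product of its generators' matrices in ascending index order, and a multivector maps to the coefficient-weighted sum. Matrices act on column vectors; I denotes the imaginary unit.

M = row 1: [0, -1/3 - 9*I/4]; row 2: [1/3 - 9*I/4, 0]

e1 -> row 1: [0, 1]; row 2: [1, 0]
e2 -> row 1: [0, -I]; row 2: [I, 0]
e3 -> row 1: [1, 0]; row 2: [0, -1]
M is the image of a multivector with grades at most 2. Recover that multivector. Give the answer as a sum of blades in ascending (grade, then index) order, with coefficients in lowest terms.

Method: 1, rho(e1), rho(e2), rho(e3) form a trace-orthogonal basis of the 2x2 complex matrices (tr(X Y) = 2 if X = Y, else 0), so M = m0*1 + m1*rho(e1) + m2*rho(e2) + m3*rho(e3) with m0 = tr(M)/2 = 0, m1 = tr(M rho(e1))/2 = -9*I/4, m2 = tr(M rho(e2))/2 = -I/3, m3 = tr(M rho(e3))/2 = 0.
Multiplying table entries, the bivector images are rho(e1 e2) = I*rho(e3), rho(e1 e3) = -I*rho(e2), rho(e2 e3) = I*rho(e1); with real blade coefficients the real parts of m0..m3 are the coefficients of 1, e1, e2, e3 and the imaginary parts give the bivectors (e2 e3: Im m1, e1 e3: -Im m2, e1 e2: Im m3).
Answer: 1/3*e1 e3 - 9/4*e2 e3


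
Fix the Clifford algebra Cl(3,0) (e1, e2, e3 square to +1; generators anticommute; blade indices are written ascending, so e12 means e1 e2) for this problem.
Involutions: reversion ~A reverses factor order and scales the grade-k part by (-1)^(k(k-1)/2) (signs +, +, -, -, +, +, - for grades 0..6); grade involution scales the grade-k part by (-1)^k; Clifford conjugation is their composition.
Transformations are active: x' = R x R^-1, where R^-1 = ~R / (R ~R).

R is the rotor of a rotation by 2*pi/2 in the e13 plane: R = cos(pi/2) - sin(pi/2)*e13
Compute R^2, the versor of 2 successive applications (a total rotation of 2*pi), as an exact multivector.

The rotor phase is half the rotation angle and phases add under composition, so 2 steps in the e13 plane accumulate phase 2*(pi/2) = pi: R^2 = cos(pi) - sin(pi)*e13.
cos(pi) = -1 and sin(pi) = 0, so R^2 = -1. The total rotation 2*pi is 1 full turn, so every vector returns to itself, yet the rotor is -1, on the OTHER sheet of the double cover (an odd number of 2*pi turns).
Answer: -1


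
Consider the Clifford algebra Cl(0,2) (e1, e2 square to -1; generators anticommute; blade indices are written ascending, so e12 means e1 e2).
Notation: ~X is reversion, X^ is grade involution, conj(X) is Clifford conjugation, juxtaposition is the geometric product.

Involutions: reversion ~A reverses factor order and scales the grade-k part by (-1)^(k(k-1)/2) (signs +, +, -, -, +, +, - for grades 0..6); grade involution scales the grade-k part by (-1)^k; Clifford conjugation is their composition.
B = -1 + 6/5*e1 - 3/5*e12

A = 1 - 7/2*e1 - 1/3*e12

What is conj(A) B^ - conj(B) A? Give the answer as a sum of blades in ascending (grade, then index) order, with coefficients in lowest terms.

first term: 17/5 - 47/10*e1 + 17/10*e2 - 14/15*e12
second term: -5 + 23/10*e1 - 5/2*e2 + 14/15*e12
Answer: 42/5 - 7*e1 + 21/5*e2 - 28/15*e12


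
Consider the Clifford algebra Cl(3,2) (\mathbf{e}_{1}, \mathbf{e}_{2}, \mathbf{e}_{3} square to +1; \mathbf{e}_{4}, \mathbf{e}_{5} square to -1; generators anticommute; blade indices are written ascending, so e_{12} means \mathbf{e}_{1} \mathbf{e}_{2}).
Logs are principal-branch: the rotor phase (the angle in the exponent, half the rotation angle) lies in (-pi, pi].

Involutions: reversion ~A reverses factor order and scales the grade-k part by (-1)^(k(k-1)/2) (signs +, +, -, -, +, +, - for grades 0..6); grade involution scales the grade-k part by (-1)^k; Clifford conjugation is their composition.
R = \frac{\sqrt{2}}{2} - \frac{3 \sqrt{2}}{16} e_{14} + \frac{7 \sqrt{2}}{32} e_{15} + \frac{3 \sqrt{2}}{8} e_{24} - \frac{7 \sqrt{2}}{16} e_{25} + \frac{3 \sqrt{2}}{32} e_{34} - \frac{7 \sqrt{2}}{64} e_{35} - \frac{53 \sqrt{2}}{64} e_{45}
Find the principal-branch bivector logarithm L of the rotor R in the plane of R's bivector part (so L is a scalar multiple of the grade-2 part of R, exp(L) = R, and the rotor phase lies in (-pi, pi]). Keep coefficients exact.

The scalar part of R is \frac{\sqrt{2}}{2}, which pins the rotor phase on the principal branch; dividing the bivector part by the sine of that phase recovers the unit plane, and L is the phase times that plane.
Concretely: cos(phase) = \frac{\sqrt{2}}{2} gives phase = ±\frac{\pi}{4}, and since phase/sin(phase) is even the sign is immaterial: L = (phase/sin(phase)) * <R>_2 = (\frac{\sqrt{2} \pi}{4}) * <R>_2.
Answer: - \frac{3 \pi}{32} e_{14} + \frac{7 \pi}{64} e_{15} + \frac{3 \pi}{16} e_{24} - \frac{7 \pi}{32} e_{25} + \frac{3 \pi}{64} e_{34} - \frac{7 \pi}{128} e_{35} - \frac{53 \pi}{128} e_{45}


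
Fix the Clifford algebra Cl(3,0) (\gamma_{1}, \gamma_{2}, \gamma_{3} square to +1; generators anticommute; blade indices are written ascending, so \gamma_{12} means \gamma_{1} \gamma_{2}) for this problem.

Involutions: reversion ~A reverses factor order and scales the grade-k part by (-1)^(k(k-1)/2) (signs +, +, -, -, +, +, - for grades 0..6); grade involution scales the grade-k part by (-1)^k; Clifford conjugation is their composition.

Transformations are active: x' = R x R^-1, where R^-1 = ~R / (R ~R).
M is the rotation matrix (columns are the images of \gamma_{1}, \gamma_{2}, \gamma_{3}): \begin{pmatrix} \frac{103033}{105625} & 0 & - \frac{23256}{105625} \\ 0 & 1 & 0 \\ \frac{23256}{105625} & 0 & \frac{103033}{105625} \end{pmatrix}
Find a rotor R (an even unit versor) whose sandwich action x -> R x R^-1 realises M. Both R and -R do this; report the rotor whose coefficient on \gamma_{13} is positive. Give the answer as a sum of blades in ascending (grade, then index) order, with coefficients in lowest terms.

Method: write R = a + b12*\gamma_{12} + b13*\gamma_{13} + b23*\gamma_{23} with a^2 + b12^2 + b13^2 + b23^2 = 1 (so R^-1 = ~R). Expanding the columns R e_j ~R gives tr M = 4a^2 - 1 and, from the antisymmetric part, M21 - M12 = -4a*b12, M13 - M31 = 4a*b13, M32 - M23 = -4a*b23.
Here tr M = \frac{311691}{105625}, so a^2 = (1 + tr M)/4 = \frac{104329}{105625} and a = ±\frac{323}{325}. Taking a = \frac{323}{325}: M21 - M12 = 0, M13 - M31 = -\frac{46512}{105625}, M32 - M23 = 0, giving b12 = 0, b13 = -\frac{36}{325}, b23 = 0, i.e. R = \frac{323}{325} - \frac{36}{325} \gamma_{13}.
Its \gamma_{13} coefficient is negative, so report the other preimage -R.
Answer: -\frac{323}{325} + \frac{36}{325} \gamma_{13}. Key observation: the double cover Spin(3) -> SO(3) sends R and -R to the same matrix (trace \frac{311691}{105625} here), so the stated sign of the \gamma_{13} coefficient is what selects one sheet.


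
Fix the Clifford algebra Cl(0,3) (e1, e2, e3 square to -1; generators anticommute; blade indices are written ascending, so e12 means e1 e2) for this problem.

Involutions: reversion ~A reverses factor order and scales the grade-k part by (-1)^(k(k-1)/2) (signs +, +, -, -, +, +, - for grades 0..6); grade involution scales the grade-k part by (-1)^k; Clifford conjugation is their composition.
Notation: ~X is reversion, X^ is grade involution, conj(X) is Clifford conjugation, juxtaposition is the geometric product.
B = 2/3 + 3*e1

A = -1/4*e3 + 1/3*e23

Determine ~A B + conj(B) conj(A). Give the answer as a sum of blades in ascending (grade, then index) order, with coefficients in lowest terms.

first term: -1/6*e3 + 3/4*e13 - 2/9*e23 - e123
second term: 1/6*e3 - 3/4*e13 - 2/9*e23 + e123
Answer: -4/9*e23


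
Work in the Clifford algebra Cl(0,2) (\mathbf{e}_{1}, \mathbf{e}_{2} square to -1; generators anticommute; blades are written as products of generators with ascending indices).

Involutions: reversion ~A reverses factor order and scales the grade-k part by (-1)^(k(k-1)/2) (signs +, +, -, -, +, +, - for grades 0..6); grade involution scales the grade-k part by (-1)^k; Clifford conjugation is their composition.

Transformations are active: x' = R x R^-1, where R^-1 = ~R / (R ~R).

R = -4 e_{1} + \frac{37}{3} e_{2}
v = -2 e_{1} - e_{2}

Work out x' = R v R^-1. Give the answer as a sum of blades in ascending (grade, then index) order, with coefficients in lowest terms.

~R = -4 e_{1} + \frac{37}{3} e_{2}, and R ~R = -\frac{1513}{9}, so R^-1 = ~R / (-\frac{1513}{9}).
R v = \frac{13}{3} + \frac{86}{3} e_{1} e_{2}
Answer: \frac{3338}{1513} e_{1} + \frac{551}{1513} e_{2}


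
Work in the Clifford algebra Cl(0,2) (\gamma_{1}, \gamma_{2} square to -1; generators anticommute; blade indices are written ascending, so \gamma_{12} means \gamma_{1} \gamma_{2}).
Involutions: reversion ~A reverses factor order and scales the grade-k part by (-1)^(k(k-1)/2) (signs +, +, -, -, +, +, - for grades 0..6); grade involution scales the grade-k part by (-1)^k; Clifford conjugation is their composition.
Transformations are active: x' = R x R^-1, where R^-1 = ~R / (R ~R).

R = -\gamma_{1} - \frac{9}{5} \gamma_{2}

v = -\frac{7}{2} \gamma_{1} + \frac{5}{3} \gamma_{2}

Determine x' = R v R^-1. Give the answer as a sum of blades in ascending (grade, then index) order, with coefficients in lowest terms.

~R = -\gamma_{1} - \frac{9}{5} \gamma_{2}, and R ~R = -\frac{106}{25}, so R^-1 = ~R / (-\frac{106}{25}).
R v = -\frac{1}{2} - \frac{239}{30} \gamma_{12}
Answer: \frac{173}{53} \gamma_{1} - \frac{665}{318} \gamma_{2}


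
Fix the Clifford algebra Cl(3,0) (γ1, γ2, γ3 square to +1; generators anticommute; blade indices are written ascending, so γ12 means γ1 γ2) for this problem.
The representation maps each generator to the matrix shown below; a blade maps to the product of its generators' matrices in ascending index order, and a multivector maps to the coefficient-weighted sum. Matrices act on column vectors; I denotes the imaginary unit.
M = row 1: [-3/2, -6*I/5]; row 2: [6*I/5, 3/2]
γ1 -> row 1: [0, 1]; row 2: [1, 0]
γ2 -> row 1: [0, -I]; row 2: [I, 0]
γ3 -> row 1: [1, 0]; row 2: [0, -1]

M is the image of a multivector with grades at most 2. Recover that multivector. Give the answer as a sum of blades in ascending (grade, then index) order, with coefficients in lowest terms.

Method: 1, rho(γ1), rho(γ2), rho(γ3) form a trace-orthogonal basis of the 2x2 complex matrices (tr(X Y) = 2 if X = Y, else 0), so M = m0*1 + m1*rho(γ1) + m2*rho(γ2) + m3*rho(γ3) with m0 = tr(M)/2 = 0, m1 = tr(M rho(γ1))/2 = 0, m2 = tr(M rho(γ2))/2 = 6/5, m3 = tr(M rho(γ3))/2 = -3/2.
Multiplying table entries, the bivector images are rho(γ12) = I*rho(γ3), rho(γ13) = -I*rho(γ2), rho(γ23) = I*rho(γ1); with real blade coefficients the real parts of m0..m3 are the coefficients of 1, γ1, γ2, γ3 and the imaginary parts give the bivectors (γ23: Im m1, γ13: -Im m2, γ12: Im m3).
Answer: 6/5*γ2 - 3/2*γ3


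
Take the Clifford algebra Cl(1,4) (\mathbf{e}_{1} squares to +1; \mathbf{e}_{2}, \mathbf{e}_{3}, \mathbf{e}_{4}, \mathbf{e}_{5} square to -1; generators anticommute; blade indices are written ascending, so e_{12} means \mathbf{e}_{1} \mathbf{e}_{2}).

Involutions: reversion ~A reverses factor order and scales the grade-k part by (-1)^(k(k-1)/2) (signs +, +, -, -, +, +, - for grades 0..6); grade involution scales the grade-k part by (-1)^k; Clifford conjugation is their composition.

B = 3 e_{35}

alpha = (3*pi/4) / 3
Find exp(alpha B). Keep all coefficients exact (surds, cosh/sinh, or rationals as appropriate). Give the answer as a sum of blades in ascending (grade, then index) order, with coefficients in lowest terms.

B^2 = (3)^2*(e_{35})^2 = 9*(-1) = -9 (a basis 2-blade squares to minus the product of its generators' squares).
B^2 = -9 — circular case — the even/odd split gives cos and sin: l = 3, alpha*l = \frac{3 \pi}{4}, so exp(alpha B) = cos(\frac{3 \pi}{4}) + (sin(\frac{3 \pi}{4})/3)*B = - \frac{\sqrt{2}}{2} + (\frac{\sqrt{2}}{6})*B.
Answer: - \frac{\sqrt{2}}{2} + \frac{\sqrt{2}}{2} e_{35}


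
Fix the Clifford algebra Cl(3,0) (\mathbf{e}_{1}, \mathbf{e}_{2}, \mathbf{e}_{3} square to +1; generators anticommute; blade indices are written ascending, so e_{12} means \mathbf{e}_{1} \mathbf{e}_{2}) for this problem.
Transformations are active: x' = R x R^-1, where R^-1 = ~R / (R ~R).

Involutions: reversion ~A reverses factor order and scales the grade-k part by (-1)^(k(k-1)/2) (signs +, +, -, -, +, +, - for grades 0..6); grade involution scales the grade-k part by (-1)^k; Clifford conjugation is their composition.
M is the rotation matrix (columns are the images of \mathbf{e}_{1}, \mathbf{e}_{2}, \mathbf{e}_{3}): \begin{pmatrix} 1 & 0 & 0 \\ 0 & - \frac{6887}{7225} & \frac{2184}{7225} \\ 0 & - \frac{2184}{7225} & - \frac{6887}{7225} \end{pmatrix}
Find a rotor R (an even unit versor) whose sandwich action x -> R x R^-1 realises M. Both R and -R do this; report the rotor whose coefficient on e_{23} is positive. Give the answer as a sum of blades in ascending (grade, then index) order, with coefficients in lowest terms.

Method: write R = a + b12*e_{12} + b13*e_{13} + b23*e_{23} with a^2 + b12^2 + b13^2 + b23^2 = 1 (so R^-1 = ~R). Expanding the columns R e_j ~R gives tr M = 4a^2 - 1 and, from the antisymmetric part, M21 - M12 = -4a*b12, M13 - M31 = 4a*b13, M32 - M23 = -4a*b23.
Here tr M = -\frac{6549}{7225}, so a^2 = (1 + tr M)/4 = \frac{169}{7225} and a = ±\frac{13}{85}. Taking a = \frac{13}{85}: M21 - M12 = 0, M13 - M31 = 0, M32 - M23 = -\frac{4368}{7225}, giving b12 = 0, b13 = 0, b23 = \frac{84}{85}, i.e. R = \frac{13}{85} + \frac{84}{85} e_{23}.
Its e_{23} coefficient is already positive.
Answer: \frac{13}{85} + \frac{84}{85} e_{23}. Key observation: the double cover Spin(3) -> SO(3) sends R and -R to the same matrix (trace -\frac{6549}{7225} here), so the stated sign of the e_{23} coefficient is what selects one sheet.


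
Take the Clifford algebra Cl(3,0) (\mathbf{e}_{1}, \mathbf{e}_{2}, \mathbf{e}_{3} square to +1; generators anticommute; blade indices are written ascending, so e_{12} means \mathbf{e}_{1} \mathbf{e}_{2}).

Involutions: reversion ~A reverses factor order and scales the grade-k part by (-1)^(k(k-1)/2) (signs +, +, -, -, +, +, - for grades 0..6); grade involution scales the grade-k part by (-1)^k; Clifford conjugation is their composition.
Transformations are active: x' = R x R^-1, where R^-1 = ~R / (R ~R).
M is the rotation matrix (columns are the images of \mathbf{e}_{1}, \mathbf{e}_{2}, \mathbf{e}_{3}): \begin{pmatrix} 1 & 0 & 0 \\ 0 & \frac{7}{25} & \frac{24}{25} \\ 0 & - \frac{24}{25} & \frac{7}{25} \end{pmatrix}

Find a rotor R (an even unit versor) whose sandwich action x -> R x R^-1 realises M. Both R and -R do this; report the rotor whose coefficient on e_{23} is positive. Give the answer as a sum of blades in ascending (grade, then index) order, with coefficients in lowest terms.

Method: write R = a + b12*e_{12} + b13*e_{13} + b23*e_{23} with a^2 + b12^2 + b13^2 + b23^2 = 1 (so R^-1 = ~R). Expanding the columns R e_j ~R gives tr M = 4a^2 - 1 and, from the antisymmetric part, M21 - M12 = -4a*b12, M13 - M31 = 4a*b13, M32 - M23 = -4a*b23.
Here tr M = \frac{39}{25}, so a^2 = (1 + tr M)/4 = \frac{16}{25} and a = ±\frac{4}{5}. Taking a = \frac{4}{5}: M21 - M12 = 0, M13 - M31 = 0, M32 - M23 = -\frac{48}{25}, giving b12 = 0, b13 = 0, b23 = \frac{3}{5}, i.e. R = \frac{4}{5} + \frac{3}{5} e_{23}.
Its e_{23} coefficient is already positive.
Answer: \frac{4}{5} + \frac{3}{5} e_{23}. Recall the cover is two-to-one: with M of trace \frac{39}{25}, both preimages act alike, and the stated e_{23} sign chooses the sheet.


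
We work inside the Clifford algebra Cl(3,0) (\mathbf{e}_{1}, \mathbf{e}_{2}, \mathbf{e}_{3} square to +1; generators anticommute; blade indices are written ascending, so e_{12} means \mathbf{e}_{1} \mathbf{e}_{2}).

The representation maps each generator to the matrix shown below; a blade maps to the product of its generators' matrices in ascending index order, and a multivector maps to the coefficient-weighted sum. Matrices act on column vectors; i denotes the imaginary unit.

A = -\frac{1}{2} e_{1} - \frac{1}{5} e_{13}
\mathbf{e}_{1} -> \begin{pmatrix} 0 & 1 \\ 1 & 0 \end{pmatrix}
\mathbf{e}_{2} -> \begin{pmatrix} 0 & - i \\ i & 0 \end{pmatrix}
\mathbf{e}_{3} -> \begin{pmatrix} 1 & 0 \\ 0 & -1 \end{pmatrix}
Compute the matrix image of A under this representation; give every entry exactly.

Bivector images (products of the table entries): rho(e_{13}) = rho(\mathbf{e}_{1})rho(\mathbf{e}_{3}) = \begin{pmatrix} 0 & -1 \\ 1 & 0 \end{pmatrix}.
M = (-\frac{1}{2})*rho(e_{1}) + (-\frac{1}{5})*rho(e_{13}), summed entrywise:
Answer: \begin{pmatrix} 0 & - \frac{3}{10} \\ - \frac{7}{10} & 0 \end{pmatrix}


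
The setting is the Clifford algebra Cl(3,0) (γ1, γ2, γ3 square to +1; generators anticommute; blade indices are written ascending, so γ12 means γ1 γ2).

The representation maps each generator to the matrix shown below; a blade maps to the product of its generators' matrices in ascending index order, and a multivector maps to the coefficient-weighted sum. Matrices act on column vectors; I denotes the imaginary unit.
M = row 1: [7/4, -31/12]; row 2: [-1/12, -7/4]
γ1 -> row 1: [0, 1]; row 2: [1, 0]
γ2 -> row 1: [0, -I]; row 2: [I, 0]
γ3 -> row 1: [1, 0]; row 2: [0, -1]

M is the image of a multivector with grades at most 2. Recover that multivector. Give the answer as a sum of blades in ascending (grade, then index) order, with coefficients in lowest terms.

Method: 1, rho(γ1), rho(γ2), rho(γ3) form a trace-orthogonal basis of the 2x2 complex matrices (tr(X Y) = 2 if X = Y, else 0), so M = m0*1 + m1*rho(γ1) + m2*rho(γ2) + m3*rho(γ3) with m0 = tr(M)/2 = 0, m1 = tr(M rho(γ1))/2 = -4/3, m2 = tr(M rho(γ2))/2 = -5*I/4, m3 = tr(M rho(γ3))/2 = 7/4.
Multiplying table entries, the bivector images are rho(γ12) = I*rho(γ3), rho(γ13) = -I*rho(γ2), rho(γ23) = I*rho(γ1); with real blade coefficients the real parts of m0..m3 are the coefficients of 1, γ1, γ2, γ3 and the imaginary parts give the bivectors (γ23: Im m1, γ13: -Im m2, γ12: Im m3).
Answer: -4/3*γ1 + 7/4*γ3 + 5/4*γ13


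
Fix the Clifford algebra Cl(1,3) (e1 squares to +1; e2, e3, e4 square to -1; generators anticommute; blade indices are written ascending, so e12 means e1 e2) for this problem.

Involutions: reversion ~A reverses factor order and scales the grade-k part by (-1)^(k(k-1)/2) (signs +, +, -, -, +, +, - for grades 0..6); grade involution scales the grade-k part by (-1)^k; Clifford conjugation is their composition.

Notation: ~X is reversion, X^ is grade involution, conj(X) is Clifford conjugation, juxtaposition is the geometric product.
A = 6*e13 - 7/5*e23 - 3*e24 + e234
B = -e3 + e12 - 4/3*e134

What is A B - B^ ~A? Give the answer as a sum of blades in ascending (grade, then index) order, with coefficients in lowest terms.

first term: 6*e1 - 7/5*e2 - 8*e4 - 4/3*e12 - 7/5*e13 - 3*e14 + 6*e23 - e24 + 4*e123 - 28/15*e124 + e134 - 3*e234
second term: -6*e1 + 7/5*e2 - 8*e4 + 4/3*e12 - 7/5*e13 - 3*e14 + 6*e23 - e24 - 4*e123 + 28/15*e124 + e134 - 3*e234
Answer: 12*e1 - 14/5*e2 - 8/3*e12 + 8*e123 - 56/15*e124


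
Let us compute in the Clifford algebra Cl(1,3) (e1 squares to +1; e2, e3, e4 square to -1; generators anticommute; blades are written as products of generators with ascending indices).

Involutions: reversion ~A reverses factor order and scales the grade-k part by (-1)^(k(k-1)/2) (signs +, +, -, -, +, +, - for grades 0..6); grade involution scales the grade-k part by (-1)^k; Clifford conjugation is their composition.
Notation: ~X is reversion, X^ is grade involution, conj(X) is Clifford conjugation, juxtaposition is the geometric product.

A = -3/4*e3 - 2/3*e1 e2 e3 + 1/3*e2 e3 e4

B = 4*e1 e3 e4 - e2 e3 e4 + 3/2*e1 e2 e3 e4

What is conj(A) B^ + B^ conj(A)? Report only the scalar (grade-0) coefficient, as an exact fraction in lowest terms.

first term: 1/3 - 1/2*e1 + e4 - 4/3*e1 e2 - 7/3*e1 e4 - 23/12*e2 e4 - 9/8*e1 e2 e4
second term: 1/3 + 1/2*e1 - e4 + 4/3*e1 e2 - 11/3*e1 e4 + 41/12*e2 e4 + 9/8*e1 e2 e4
Answer: 2/3


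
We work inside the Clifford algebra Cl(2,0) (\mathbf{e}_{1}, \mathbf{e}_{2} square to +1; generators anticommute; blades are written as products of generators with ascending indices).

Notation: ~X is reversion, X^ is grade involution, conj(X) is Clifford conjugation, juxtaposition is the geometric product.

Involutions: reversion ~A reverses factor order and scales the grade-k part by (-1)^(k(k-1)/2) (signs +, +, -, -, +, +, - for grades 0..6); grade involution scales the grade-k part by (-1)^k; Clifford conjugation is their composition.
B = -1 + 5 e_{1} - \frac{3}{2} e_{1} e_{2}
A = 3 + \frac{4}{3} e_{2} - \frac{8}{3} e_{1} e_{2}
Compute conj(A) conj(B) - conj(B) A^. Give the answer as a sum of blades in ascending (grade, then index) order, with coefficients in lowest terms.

first term: -7 - 13 e_{1} + \frac{44}{3} e_{2} - \frac{29}{6} e_{1} e_{2}
second term: 1 - 17 e_{1} + \frac{44}{3} e_{2} + \frac{83}{6} e_{1} e_{2}
Answer: -8 + 4 e_{1} - \frac{56}{3} e_{1} e_{2}


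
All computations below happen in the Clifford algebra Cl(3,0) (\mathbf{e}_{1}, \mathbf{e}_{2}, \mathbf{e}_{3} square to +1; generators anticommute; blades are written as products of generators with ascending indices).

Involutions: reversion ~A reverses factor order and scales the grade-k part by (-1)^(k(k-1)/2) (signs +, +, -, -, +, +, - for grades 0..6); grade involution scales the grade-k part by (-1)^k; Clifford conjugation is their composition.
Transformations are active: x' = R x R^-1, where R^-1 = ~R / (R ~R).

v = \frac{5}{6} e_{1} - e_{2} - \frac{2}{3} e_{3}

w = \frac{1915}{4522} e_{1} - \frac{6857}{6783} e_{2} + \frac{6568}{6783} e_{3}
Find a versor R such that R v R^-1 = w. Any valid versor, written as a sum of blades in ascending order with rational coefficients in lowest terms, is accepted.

Here q(v) = q(w) = \frac{77}{36}; the classical choice R = v + w = \frac{8525}{6783} e_{1} - \frac{13640}{6783} e_{2} + \frac{682}{2261} e_{3} then realises v -> w under the sandwich.
Answer: \frac{8525}{6783} e_{1} - \frac{13640}{6783} e_{2} + \frac{682}{2261} e_{3}


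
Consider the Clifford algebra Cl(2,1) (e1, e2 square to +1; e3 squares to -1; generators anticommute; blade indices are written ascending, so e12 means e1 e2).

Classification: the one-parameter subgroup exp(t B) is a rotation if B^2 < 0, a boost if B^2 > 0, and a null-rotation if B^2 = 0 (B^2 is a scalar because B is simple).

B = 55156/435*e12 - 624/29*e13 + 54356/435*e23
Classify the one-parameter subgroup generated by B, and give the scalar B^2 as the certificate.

B^2 term by term: the squares give (55156/435)^2*(e12)^2 + (-624/29)^2*(e13)^2 + (54356/435)^2*(e23)^2 = 3042184336/189225*(-1) + 389376/841*(+1) + 2954574736/189225*(+1) = 0 (each basis 2-blade squares to minus the product of its generators' squares); cross terms between blades sharing an index anticommute and cancel. So B^2 = 0.
Answer: null-rotation, certificate B^2 = 0. No conjugation can change B^2 = 0; the sign gives the class.


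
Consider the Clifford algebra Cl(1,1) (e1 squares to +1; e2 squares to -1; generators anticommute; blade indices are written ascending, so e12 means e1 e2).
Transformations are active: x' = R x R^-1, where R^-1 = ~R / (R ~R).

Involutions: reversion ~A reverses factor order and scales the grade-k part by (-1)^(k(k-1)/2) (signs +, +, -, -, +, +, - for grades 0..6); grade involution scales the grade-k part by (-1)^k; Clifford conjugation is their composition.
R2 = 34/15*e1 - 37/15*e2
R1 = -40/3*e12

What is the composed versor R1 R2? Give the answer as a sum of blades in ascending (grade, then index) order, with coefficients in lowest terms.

Distribute over the terms of R1 (each basis-blade product reordered to ascending indices, repeated generators contracted through their squares):
(-40/3*e12) R2 = -296/9*e1 + 272/9*e2
Answer: -296/9*e1 + 272/9*e2


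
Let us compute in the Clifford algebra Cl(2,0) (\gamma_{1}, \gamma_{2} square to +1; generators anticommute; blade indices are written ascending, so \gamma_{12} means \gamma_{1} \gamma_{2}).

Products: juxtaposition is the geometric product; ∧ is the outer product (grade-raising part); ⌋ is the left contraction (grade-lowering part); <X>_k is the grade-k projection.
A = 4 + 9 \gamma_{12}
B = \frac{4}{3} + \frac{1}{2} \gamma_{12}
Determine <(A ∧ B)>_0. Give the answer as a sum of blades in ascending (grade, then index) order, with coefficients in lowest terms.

step 1: \frac{16}{3} + 14 \gamma_{12}
step 2: \frac{16}{3}
Answer: \frac{16}{3}


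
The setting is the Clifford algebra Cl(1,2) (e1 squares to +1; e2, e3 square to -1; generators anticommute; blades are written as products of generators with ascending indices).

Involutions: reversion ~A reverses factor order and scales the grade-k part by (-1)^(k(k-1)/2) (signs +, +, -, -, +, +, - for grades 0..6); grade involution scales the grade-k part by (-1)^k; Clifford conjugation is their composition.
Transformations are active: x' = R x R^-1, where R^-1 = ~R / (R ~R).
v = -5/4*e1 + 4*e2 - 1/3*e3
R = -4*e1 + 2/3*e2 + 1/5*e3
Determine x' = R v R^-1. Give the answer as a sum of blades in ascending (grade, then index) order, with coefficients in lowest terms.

~R = -4*e1 + 2/3*e2 + 1/5*e3, and R ~R = 3491/225, so R^-1 = ~R / (3491/225).
R v = 12/5 - 91/6*e1 e2 + 19/12*e1 e3 - 46/45*e2 e3
Answer: 175/13964*e1 - 13244/3491*e2 + 4139/10473*e3


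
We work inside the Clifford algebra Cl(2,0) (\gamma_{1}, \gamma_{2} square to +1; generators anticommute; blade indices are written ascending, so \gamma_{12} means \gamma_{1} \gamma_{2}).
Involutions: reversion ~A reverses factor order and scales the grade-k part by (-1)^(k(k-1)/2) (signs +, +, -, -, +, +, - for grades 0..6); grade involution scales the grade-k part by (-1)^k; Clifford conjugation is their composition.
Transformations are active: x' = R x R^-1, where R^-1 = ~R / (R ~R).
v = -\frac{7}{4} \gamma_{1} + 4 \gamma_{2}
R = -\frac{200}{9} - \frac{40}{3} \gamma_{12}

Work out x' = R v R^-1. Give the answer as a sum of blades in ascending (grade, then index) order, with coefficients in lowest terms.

~R = -\frac{200}{9} + \frac{40}{3} \gamma_{12}, and R ~R = \frac{54400}{81}, so R^-1 = ~R / (\frac{54400}{81}).
R v = -\frac{130}{9} \gamma_{1} - \frac{1010}{9} \gamma_{2}
Answer: \frac{46}{17} \gamma_{1} + \frac{233}{68} \gamma_{2}


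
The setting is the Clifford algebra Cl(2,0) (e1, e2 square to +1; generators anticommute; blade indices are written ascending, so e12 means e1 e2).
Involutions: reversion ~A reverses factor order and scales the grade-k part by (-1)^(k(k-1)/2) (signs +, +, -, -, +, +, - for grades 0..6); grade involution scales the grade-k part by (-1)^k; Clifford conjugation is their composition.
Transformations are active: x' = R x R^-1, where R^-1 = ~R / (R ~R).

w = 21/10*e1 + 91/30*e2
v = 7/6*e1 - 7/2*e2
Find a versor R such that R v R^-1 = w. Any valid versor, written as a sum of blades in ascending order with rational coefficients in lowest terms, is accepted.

Key observation: q(v) = q(w) = 245/18 (sandwiches preserve the norm), so R = v + w = 49/15*e1 - 7/15*e2 works whenever it is invertible — the component of v along it is kept and (v - w)/2 reverses, sending v to w.
Answer: 49/15*e1 - 7/15*e2


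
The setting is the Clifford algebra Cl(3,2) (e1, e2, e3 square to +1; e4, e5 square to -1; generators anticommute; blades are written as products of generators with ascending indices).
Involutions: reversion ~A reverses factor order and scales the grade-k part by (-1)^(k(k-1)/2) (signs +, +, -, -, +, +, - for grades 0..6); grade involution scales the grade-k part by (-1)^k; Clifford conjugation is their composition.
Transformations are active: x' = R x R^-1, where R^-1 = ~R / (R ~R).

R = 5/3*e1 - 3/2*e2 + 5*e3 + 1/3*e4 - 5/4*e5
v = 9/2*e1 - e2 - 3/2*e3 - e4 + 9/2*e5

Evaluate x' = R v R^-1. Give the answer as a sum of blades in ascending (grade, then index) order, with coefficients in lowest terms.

~R = 5/3*e1 - 3/2*e2 + 5*e3 + 1/3*e4 - 5/4*e5, and R ~R = 1361/48, so R^-1 = ~R / (1361/48).
R v = 179/24 + 61/12*e1 e2 - 25*e1 e3 - 19/6*e1 e4 + 105/8*e1 e5 + 29/4*e2 e3 + 11/6*e2 e4 - 8*e2 e5 - 9/2*e3 e4 + 165/8*e3 e5 + 1/4*e4 e5
Answer: -29587/8166*e1 + 287/1361*e2 + 11243/2722*e3 + 4799/4083*e4 - 14039/2722*e5


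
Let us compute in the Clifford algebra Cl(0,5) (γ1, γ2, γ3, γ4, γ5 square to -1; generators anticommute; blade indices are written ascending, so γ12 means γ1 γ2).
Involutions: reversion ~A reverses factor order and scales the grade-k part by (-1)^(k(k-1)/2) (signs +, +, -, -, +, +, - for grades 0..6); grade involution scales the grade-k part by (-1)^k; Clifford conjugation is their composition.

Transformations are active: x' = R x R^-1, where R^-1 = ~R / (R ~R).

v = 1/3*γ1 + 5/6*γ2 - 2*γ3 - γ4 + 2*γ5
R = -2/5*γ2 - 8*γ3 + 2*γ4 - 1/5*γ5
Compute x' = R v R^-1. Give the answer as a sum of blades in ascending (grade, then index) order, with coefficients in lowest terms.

~R = -2/5*γ2 - 8*γ3 + 2*γ4 - 1/5*γ5, and R ~R = -341/5, so R^-1 = ~R / (-341/5).
R v = -199/15 + 2/15*γ12 + 8/3*γ13 - 2/3*γ14 + 1/15*γ15 + 112/15*γ23 - 19/15*γ24 - 19/30*γ25 + 12*γ34 - 82/5*γ35 + 19/5*γ45
Answer: -1/3*γ1 - 10117/10230*γ2 - 1138/1023*γ3 + 1819/1023*γ4 - 10628/5115*γ5


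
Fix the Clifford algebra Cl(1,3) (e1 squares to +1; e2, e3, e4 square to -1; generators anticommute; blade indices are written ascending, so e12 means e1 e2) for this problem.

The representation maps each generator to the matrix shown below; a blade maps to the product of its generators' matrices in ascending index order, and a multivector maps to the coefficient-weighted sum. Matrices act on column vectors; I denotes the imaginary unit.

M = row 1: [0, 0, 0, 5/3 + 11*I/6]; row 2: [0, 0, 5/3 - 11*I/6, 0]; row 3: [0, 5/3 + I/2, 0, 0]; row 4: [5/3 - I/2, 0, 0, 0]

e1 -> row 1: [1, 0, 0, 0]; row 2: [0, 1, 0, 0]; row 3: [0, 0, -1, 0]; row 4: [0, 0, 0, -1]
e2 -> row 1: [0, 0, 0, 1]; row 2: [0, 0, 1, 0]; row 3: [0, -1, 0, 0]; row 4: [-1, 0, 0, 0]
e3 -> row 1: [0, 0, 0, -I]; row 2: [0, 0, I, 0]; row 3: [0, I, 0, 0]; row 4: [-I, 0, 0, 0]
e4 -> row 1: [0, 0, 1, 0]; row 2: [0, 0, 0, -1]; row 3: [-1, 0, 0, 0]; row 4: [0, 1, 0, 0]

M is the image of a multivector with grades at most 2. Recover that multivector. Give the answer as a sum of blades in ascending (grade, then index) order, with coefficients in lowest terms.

Method: the blade images are trace-orthogonal — tr(rho(e_A) rho(e_B)^-1) = 4 if A = B and 0 otherwise — and rho(e_A)^-1 = (e_A)^2 * rho(e_A) with (e_A)^2 = +1 or -1, so the coefficient of e_A in the preimage is (e_A)^2 * tr(M rho(e_A))/4.
Nonzero projections over blades of grade <= 2: e3: (e3)^2 = -1, tr(M rho(e3)) = 8/3, coefficient -2/3; e12: (e12)^2 = +1, tr(M rho(e12)) = 20/3, coefficient 5/3; e13: (e13)^2 = +1, tr(M rho(e13)) = -14/3, coefficient -7/6. Every other blade of grade <= 2 projects to 0.
Answer: -2/3*e3 + 5/3*e12 - 7/6*e13
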